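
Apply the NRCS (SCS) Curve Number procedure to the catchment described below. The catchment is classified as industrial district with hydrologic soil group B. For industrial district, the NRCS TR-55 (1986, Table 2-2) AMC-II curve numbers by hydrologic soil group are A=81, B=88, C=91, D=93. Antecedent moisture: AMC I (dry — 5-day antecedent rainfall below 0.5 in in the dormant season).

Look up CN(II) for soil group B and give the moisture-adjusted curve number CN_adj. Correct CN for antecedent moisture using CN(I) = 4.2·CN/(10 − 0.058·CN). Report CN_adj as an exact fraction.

CN_adj = 3850/51 ≈ 75.490

NRCS table: industrial district, soil group B → CN(II) = 88
Dry (AMC I): CN(I) = 4.2·88/(10 − 0.058·88) = (1848/5)/(612/125) = 3850/51 ≈ 75.490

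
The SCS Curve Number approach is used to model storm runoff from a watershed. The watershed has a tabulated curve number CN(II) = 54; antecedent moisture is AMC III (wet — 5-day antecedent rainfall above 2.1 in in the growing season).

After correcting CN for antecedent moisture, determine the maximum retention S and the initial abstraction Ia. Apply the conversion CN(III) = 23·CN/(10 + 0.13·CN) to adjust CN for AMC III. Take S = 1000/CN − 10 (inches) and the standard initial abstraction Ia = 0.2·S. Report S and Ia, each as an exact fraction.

Wet (AMC III): CN(III) = 23·54/(10 + 0.13·54) = 1242/(851/50) = 2700/37 ≈ 72.973
S = 1000/(2700/37) − 10 = 100/27 in ≈ 3.704 in
Ia = 0.2·(100/27) = 20/27 in ≈ 0.741 in

S = 100/27 in ≈ 3.704 in; Ia = 20/27 in ≈ 0.741 in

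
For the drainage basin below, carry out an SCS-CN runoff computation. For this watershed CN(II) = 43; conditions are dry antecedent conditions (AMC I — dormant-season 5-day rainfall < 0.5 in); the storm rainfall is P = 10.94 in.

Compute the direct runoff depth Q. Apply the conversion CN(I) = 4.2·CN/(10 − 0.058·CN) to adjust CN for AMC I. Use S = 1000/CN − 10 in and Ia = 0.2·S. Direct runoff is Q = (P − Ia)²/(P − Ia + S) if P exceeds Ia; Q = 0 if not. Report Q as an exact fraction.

CN(I) from CN(II)=43: (4.2·43)/(10 − 0.058·43) = 30100/1251 ≈ 24.061
Retention S: 1000/CN − 10 with CN=24.061 → S = 9500/301 ≈ 31.561 in
Ia = 0.2·(9500/301) = 1900/301 in ≈ 6.312 in
Since P=10.940 > Ia=6.312: effective rainfall P−Ia = 69647/15050 in
Q = (69647/15050)²/((69647/15050) + 9500/301) = (4850704609/226502500)/(544647/15050) = 4850704609/8196937350 in ≈ 0.592 in

Q = 4850704609/8196937350 in ≈ 0.592 in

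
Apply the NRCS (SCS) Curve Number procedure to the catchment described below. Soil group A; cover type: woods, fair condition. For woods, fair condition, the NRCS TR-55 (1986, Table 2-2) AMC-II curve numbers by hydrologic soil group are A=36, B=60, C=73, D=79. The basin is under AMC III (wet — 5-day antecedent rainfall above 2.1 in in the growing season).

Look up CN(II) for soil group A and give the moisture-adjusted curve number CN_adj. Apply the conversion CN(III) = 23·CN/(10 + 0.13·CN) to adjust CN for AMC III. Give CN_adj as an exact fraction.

NRCS table: woods, fair condition, soil group A → CN(II) = 36
CN(III) from CN(II)=36: (23·36)/(10 + 0.13·36) = 20700/367 ≈ 56.403

CN_adj = 20700/367 ≈ 56.403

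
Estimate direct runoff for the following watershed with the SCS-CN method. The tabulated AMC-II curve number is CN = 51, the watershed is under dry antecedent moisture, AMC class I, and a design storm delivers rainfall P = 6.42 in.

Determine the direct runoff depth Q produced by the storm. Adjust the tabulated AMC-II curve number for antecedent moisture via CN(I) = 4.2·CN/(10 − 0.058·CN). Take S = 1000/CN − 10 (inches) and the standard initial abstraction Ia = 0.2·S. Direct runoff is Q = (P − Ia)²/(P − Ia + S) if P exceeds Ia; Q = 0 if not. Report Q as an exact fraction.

Q = 199176769/1446714450 in ≈ 0.138 in

Adjust CN=51 to AMC I: 4.2·51/(10 − 0.058·51) → (1071/5) ÷ (3521/500) = 15300/503 ≈ 30.417
Max retention: S = 1000/(15300/503) − 10 = 3500/153 in (≈ 22.876 in)
Ia = 0.2S: 0.2·22.876 = 4.575 in (exactly 700/153)
Excess rainfall: 6.420 − 4.575 = 1.845 in; P > Ia so Q > 0
Q = (14113/7650)²/((14113/7650) + 3500/153) = (199176769/58522500)/(189113/7650) = 199176769/1446714450 in ≈ 0.138 in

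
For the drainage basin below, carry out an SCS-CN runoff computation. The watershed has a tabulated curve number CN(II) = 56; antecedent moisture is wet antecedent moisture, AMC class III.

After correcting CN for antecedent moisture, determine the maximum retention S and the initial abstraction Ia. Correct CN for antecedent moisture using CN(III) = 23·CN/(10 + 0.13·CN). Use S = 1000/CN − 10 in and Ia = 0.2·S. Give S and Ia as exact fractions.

Wet (AMC III): CN(III) = 23·56/(10 + 0.13·56) = 1288/(432/25) = 4025/54 ≈ 74.537
S = 1000/(4025/54) − 10 = 550/161 in ≈ 3.416 in
Ia = 0.2S: 0.2·3.416 = 0.683 in (exactly 110/161)

S = 550/161 in ≈ 3.416 in; Ia = 110/161 in ≈ 0.683 in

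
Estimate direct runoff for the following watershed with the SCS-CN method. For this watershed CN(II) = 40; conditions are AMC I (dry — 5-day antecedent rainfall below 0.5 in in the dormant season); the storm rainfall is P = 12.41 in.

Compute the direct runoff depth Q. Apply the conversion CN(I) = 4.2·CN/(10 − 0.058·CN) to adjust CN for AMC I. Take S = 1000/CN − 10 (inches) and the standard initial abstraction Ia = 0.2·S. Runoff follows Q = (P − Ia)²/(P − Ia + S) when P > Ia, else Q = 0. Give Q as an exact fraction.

Q = 13593969/20080900 in ≈ 0.677 in

Dry (AMC I): CN(I) = 4.2·40/(10 − 0.058·40) = 168/(192/25) = 175/8 ≈ 21.875
S = 1000/(175/8) − 10 = 250/7 in ≈ 35.714 in
Ia = 0.2S: 0.2·35.714 = 7.143 in (exactly 50/7)
Since P=12.410 > Ia=7.143: effective rainfall P−Ia = 3687/700 in
Q = (3687/700)²/((3687/700) + 250/7) = (13593969/490000)/(28687/700) = 13593969/20080900 in ≈ 0.677 in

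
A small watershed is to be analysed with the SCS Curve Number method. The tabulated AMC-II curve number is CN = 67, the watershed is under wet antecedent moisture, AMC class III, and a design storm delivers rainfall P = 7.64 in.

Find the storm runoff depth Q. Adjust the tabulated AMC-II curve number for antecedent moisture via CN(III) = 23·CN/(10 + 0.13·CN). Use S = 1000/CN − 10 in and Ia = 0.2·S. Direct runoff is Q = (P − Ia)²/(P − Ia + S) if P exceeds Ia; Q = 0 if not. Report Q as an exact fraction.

CN(III) from CN(II)=67: (23·67)/(10 + 0.13·67) = 154100/1871 ≈ 82.362
S = 1000/(154100/1871) − 10 = 3300/1541 in ≈ 2.141 in
Initial abstraction Ia = S/5 = (3300/1541)/5 = 660/1541 ≈ 0.428 in
Since P=7.640 > Ia=0.428: effective rainfall P−Ia = 277831/38525 in
Q = (277831/38525)²/((277831/38525) + 3300/1541) = (77190064561/1484175625)/(360331/38525) = 77190064561/13881751775 in ≈ 5.561 in

Q = 77190064561/13881751775 in ≈ 5.561 in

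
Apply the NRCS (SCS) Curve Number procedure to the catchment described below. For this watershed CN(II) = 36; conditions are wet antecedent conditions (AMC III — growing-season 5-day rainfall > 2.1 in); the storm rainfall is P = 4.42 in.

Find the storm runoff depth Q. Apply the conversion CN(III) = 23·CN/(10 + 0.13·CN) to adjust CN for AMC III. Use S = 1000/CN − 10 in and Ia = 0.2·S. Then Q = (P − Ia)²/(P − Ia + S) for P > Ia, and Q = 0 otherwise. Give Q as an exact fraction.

Q = 884884009/1135881450 in ≈ 0.779 in

Adjust CN=36 to AMC III: 23·36/(10 + 0.13·36) → 828 ÷ (367/25) = 20700/367 ≈ 56.403
Max retention: S = 1000/(20700/367) − 10 = 1600/207 in (≈ 7.729 in)
Ia = 0.2S: 0.2·7.729 = 1.546 in (exactly 320/207)
Excess rainfall: 4.420 − 1.546 = 2.874 in; P > Ia so Q > 0
Q = (29747/10350)²/((29747/10350) + 1600/207) = (884884009/107122500)/(109747/10350) = 884884009/1135881450 in ≈ 0.779 in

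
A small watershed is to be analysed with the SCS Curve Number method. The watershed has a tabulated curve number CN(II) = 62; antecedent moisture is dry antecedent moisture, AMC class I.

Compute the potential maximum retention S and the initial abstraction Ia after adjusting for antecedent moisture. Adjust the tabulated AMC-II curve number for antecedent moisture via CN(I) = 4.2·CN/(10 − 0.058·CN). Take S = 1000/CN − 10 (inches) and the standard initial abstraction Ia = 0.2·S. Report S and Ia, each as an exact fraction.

Adjust CN=62 to AMC I: 4.2·62/(10 − 0.058·62) → (1302/5) ÷ (1601/250) = 65100/1601 ≈ 40.662
Max retention: S = 1000/(65100/1601) − 10 = 9500/651 in (≈ 14.593 in)
Initial abstraction Ia = S/5 = (9500/651)/5 = 1900/651 ≈ 2.919 in

S = 9500/651 in ≈ 14.593 in; Ia = 1900/651 in ≈ 2.919 in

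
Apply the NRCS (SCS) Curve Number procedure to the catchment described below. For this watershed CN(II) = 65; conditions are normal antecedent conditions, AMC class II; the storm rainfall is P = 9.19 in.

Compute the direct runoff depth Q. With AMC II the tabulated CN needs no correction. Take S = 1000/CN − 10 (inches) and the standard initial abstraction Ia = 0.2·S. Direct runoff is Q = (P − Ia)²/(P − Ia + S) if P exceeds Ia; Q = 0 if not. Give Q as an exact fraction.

Q = 111239209/22811100 in ≈ 4.877 in

Average conditions: CN = 65 (no AMC adjustment).
Max retention: S = 1000/65 − 10 = 70/13 in (≈ 5.385 in)
Initial abstraction Ia = S/5 = (70/13)/5 = 14/13 ≈ 1.077 in
Since P=9.190 > Ia=1.077: effective rainfall P−Ia = 10547/1300 in
Runoff Q = (P−Ia)²/(P−Ia+S) = (8.113)²/(8.113+5.385) = 111239209/22811100 ≈ 4.877 in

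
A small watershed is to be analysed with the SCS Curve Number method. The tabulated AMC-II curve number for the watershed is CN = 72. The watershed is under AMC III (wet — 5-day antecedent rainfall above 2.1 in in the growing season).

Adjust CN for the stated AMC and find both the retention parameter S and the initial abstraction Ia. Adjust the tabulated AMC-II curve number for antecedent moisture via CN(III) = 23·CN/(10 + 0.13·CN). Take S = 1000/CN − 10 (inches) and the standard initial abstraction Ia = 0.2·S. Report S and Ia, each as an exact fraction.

Wet (AMC III): CN(III) = 23·72/(10 + 0.13·72) = 1656/(484/25) = 10350/121 ≈ 85.537
Max retention: S = 1000/(10350/121) − 10 = 350/207 in (≈ 1.691 in)
Ia = 0.2S: 0.2·1.691 = 0.338 in (exactly 70/207)

S = 350/207 in ≈ 1.691 in; Ia = 70/207 in ≈ 0.338 in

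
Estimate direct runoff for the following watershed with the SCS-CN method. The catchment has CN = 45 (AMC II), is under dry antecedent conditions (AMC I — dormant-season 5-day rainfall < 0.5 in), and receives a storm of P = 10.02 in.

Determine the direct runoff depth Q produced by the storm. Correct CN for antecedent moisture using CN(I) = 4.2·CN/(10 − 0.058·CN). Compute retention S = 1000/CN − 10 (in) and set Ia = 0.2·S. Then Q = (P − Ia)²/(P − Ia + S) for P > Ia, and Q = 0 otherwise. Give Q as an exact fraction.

Adjust CN=45 to AMC I: 4.2·45/(10 − 0.058·45) → 189 ÷ (739/100) = 18900/739 ≈ 25.575
S = 1000/(18900/739) − 10 = 5500/189 in ≈ 29.101 in
Ia = 0.2·(5500/189) = 1100/189 in ≈ 5.820 in
Since P=10.020 > Ia=5.820: effective rainfall P−Ia = 39689/9450 in
Q = (39689/9450)²/((39689/9450) + 5500/189) = (1575216721/89302500)/(314689/9450) = 1575216721/2973811050 in ≈ 0.530 in

Q = 1575216721/2973811050 in ≈ 0.530 in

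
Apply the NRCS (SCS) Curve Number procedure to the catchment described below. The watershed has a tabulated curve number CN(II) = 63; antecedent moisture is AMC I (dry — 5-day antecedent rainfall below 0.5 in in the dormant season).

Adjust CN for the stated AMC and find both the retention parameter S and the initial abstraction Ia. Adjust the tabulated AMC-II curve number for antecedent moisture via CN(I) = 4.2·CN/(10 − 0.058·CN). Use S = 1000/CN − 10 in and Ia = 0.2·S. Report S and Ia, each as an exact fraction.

Adjust CN=63 to AMC I: 4.2·63/(10 − 0.058·63) → (1323/5) ÷ (3173/500) = 132300/3173 ≈ 41.696
Retention S: 1000/CN − 10 with CN=41.696 → S = 18500/1323 ≈ 13.983 in
Ia = 0.2·(18500/1323) = 3700/1323 in ≈ 2.797 in

S = 18500/1323 in ≈ 13.983 in; Ia = 3700/1323 in ≈ 2.797 in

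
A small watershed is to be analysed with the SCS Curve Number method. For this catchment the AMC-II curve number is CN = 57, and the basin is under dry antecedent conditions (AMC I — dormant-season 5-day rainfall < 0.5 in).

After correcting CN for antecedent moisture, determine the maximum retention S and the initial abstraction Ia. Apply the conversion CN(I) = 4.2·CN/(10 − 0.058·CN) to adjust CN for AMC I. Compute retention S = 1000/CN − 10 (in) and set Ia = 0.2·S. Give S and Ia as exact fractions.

Dry (AMC I): CN(I) = 4.2·57/(10 − 0.058·57) = (1197/5)/(3347/500) = 119700/3347 ≈ 35.763
Max retention: S = 1000/(119700/3347) − 10 = 21500/1197 in (≈ 17.962 in)
Ia = 0.2S: 0.2·17.962 = 3.592 in (exactly 4300/1197)

S = 21500/1197 in ≈ 17.962 in; Ia = 4300/1197 in ≈ 3.592 in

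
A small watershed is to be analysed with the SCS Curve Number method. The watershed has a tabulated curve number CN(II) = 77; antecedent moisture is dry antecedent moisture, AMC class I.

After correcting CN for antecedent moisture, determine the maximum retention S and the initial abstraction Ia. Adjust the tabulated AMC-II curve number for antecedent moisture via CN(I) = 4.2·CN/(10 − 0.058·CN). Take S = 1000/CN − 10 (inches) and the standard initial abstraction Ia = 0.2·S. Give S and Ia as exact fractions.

S = 11500/1617 in ≈ 7.112 in; Ia = 2300/1617 in ≈ 1.422 in

CN(I) from CN(II)=77: (4.2·77)/(10 − 0.058·77) = 161700/2767 ≈ 58.439
Retention S: 1000/CN − 10 with CN=58.439 → S = 11500/1617 ≈ 7.112 in
Initial abstraction Ia = S/5 = (11500/1617)/5 = 2300/1617 ≈ 1.422 in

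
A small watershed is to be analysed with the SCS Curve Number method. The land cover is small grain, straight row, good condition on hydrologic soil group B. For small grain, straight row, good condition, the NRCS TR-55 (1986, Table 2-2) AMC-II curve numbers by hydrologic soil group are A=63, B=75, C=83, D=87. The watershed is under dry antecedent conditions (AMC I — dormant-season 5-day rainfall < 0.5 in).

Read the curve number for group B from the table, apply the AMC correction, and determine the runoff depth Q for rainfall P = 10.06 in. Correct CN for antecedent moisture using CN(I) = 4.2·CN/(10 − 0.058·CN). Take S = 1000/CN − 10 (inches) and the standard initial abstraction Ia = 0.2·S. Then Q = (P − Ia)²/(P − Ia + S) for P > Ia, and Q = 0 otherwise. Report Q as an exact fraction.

Q = 712302721/162820350 in ≈ 4.375 in

NRCS table: small grain, straight row, good condition, soil group B → CN(II) = 75
Dry (AMC I): CN(I) = 4.2·75/(10 − 0.058·75) = 315/(113/20) = 6300/113 ≈ 55.752
Max retention: S = 1000/(6300/113) − 10 = 500/63 in (≈ 7.937 in)
Initial abstraction Ia = S/5 = (500/63)/5 = 100/63 ≈ 1.587 in
P − Ia = 10.060 − 1.587 = 26689/3150 ≈ 8.473 in (> 0, runoff occurs)
Runoff Q = (P−Ia)²/(P−Ia+S) = (8.473)²/(8.473+7.937) = 712302721/162820350 ≈ 4.375 in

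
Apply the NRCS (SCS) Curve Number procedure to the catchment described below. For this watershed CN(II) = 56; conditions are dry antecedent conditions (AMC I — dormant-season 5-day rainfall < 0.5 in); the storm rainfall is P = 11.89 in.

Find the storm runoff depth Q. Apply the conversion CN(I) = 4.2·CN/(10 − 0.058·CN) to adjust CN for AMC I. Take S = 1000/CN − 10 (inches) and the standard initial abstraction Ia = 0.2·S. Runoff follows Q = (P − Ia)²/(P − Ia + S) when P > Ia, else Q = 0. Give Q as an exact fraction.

Dry (AMC I): CN(I) = 4.2·56/(10 − 0.058·56) = (1176/5)/(844/125) = 7350/211 ≈ 34.834
Max retention: S = 1000/(7350/211) − 10 = 2750/147 in (≈ 18.707 in)
Ia = 0.2·(2750/147) = 550/147 in ≈ 3.741 in
Excess rainfall: 11.890 − 3.741 = 8.149 in; P > Ia so Q > 0
Q: (119783/14700)² ÷ (394783/14700) = 14347967089/5803310100 in (≈ 2.472 in)

Q = 14347967089/5803310100 in ≈ 2.472 in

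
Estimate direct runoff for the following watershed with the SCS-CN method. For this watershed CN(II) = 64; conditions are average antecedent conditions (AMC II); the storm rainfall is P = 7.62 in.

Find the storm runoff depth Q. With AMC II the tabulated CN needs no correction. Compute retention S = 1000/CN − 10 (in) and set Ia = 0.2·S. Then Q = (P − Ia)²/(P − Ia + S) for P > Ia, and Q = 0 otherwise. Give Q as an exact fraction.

Average conditions: CN = 64 (no AMC adjustment).
Retention S: 1000/CN − 10 with CN=64.000 → S = 45/8 ≈ 5.625 in
Ia = 0.2·(45/8) = 9/8 in ≈ 1.125 in
Excess rainfall: 7.620 − 1.125 = 6.495 in; P > Ia so Q > 0
Q: (1299/200)² ÷ (303/25) = 562467/161600 in (≈ 3.481 in)

Q = 562467/161600 in ≈ 3.481 in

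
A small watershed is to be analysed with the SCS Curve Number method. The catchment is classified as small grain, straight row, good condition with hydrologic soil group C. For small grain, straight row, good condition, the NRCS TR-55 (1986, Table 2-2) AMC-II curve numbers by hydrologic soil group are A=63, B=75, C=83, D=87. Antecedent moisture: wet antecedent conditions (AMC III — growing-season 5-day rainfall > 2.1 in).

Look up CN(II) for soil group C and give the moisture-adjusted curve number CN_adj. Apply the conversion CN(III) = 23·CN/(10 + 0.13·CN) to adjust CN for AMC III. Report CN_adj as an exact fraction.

CN_adj = 190900/2079 ≈ 91.823

NRCS table: small grain, straight row, good condition, soil group C → CN(II) = 83
CN(III) from CN(II)=83: (23·83)/(10 + 0.13·83) = 190900/2079 ≈ 91.823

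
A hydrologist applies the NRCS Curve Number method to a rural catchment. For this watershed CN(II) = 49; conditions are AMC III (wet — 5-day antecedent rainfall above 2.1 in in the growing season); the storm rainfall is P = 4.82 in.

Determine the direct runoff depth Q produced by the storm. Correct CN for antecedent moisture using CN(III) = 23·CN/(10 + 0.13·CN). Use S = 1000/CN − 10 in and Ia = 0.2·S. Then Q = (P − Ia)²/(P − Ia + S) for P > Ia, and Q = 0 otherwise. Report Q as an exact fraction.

Q = 48667448449/26800454450 in ≈ 1.816 in

Wet (AMC III): CN(III) = 23·49/(10 + 0.13·49) = 1127/(1637/100) = 112700/1637 ≈ 68.845
Max retention: S = 1000/(112700/1637) − 10 = 5100/1127 in (≈ 4.525 in)
Ia = 0.2S: 0.2·4.525 = 0.905 in (exactly 1020/1127)
Since P=4.820 > Ia=0.905: effective rainfall P−Ia = 220607/56350 in
Q: (220607/56350)² ÷ (475607/56350) = 48667448449/26800454450 in (≈ 1.816 in)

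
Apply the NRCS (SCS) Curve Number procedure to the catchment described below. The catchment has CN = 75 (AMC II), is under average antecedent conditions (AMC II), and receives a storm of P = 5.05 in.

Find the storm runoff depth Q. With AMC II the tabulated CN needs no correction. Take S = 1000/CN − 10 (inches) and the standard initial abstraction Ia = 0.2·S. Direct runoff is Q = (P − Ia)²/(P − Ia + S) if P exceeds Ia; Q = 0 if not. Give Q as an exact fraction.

CN(II) = 75; AMC II needs no correction.
Max retention: S = 1000/75 − 10 = 10/3 in (≈ 3.333 in)
Ia = 0.2S: 0.2·3.333 = 0.667 in (exactly 2/3)
Since P=5.050 > Ia=0.667: effective rainfall P−Ia = 263/60 in
Runoff Q = (P−Ia)²/(P−Ia+S) = (4.383)²/(4.383+3.333) = 69169/27780 ≈ 2.490 in

Q = 69169/27780 in ≈ 2.490 in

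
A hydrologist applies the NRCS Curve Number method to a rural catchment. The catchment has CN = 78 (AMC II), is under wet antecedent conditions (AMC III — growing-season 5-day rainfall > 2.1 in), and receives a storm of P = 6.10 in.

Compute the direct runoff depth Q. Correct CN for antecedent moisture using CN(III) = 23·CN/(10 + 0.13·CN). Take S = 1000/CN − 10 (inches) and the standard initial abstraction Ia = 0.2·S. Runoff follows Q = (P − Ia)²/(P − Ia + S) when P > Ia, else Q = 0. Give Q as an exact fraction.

Adjust CN=78 to AMC III: 23·78/(10 + 0.13·78) → 1794 ÷ (1007/50) = 89700/1007 ≈ 89.076
Retention S: 1000/CN − 10 with CN=89.076 → S = 1100/897 ≈ 1.226 in
Initial abstraction Ia = S/5 = (1100/897)/5 = 220/897 ≈ 0.245 in
P − Ia = 6.100 − 0.245 = 52517/8970 ≈ 5.855 in (> 0, runoff occurs)
Runoff Q = (P−Ia)²/(P−Ia+S) = (5.855)²/(5.855+1.226) = 2758035289/569747490 ≈ 4.841 in

Q = 2758035289/569747490 in ≈ 4.841 in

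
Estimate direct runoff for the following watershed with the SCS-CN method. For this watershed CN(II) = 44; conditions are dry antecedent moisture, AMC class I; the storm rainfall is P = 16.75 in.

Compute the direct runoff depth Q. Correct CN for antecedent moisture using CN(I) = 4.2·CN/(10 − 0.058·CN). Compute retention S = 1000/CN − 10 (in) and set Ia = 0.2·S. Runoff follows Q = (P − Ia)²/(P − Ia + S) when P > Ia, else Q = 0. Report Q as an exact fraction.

Dry (AMC I): CN(I) = 4.2·44/(10 − 0.058·44) = (924/5)/(931/125) = 3300/133 ≈ 24.812
S = 1000/(3300/133) − 10 = 1000/33 in ≈ 30.303 in
Ia = 0.2S: 0.2·30.303 = 6.061 in (exactly 200/33)
P − Ia = 16.750 − 6.061 = 1411/132 ≈ 10.689 in (> 0, runoff occurs)
Q: (1411/132)² ÷ (5411/132) = 1990921/714252 in (≈ 2.787 in)

Q = 1990921/714252 in ≈ 2.787 in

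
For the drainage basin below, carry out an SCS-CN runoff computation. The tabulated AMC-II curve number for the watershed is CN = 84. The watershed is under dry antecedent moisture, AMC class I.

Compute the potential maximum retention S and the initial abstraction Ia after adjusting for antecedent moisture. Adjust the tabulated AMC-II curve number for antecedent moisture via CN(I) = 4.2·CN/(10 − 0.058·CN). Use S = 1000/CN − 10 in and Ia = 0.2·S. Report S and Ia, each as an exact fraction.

S = 2000/441 in ≈ 4.535 in; Ia = 400/441 in ≈ 0.907 in

Dry (AMC I): CN(I) = 4.2·84/(10 − 0.058·84) = (1764/5)/(641/125) = 44100/641 ≈ 68.799
S = 1000/(44100/641) − 10 = 2000/441 in ≈ 4.535 in
Ia = 0.2S: 0.2·4.535 = 0.907 in (exactly 400/441)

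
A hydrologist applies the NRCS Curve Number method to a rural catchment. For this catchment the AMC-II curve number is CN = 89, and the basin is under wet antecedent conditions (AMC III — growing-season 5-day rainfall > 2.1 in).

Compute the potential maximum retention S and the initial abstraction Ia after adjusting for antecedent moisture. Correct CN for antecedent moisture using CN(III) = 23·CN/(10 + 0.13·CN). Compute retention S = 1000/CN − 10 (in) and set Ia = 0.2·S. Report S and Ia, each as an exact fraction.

CN(III) from CN(II)=89: (23·89)/(10 + 0.13·89) = 204700/2157 ≈ 94.900
S = 1000/(204700/2157) − 10 = 1100/2047 in ≈ 0.537 in
Ia = 0.2·(1100/2047) = 220/2047 in ≈ 0.107 in

S = 1100/2047 in ≈ 0.537 in; Ia = 220/2047 in ≈ 0.107 in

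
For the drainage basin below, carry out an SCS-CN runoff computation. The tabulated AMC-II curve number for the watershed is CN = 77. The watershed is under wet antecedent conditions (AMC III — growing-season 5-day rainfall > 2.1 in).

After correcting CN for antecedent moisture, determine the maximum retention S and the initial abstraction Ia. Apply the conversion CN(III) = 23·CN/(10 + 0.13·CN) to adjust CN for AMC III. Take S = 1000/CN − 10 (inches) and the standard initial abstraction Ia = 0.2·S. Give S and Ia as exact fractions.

S = 100/77 in ≈ 1.299 in; Ia = 20/77 in ≈ 0.260 in

Wet (AMC III): CN(III) = 23·77/(10 + 0.13·77) = 1771/(2001/100) = 7700/87 ≈ 88.506
S = 1000/(7700/87) − 10 = 100/77 in ≈ 1.299 in
Ia = 0.2S: 0.2·1.299 = 0.260 in (exactly 20/77)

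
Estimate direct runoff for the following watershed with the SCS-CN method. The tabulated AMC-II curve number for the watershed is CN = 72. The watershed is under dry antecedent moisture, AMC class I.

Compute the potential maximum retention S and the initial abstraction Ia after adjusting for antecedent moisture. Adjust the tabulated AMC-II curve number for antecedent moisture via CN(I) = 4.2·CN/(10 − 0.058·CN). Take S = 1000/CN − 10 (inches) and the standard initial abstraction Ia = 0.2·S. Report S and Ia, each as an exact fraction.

S = 250/27 in ≈ 9.259 in; Ia = 50/27 in ≈ 1.852 in

Adjust CN=72 to AMC I: 4.2·72/(10 − 0.058·72) → (1512/5) ÷ (728/125) = 675/13 ≈ 51.923
Retention S: 1000/CN − 10 with CN=51.923 → S = 250/27 ≈ 9.259 in
Initial abstraction Ia = S/5 = (250/27)/5 = 50/27 ≈ 1.852 in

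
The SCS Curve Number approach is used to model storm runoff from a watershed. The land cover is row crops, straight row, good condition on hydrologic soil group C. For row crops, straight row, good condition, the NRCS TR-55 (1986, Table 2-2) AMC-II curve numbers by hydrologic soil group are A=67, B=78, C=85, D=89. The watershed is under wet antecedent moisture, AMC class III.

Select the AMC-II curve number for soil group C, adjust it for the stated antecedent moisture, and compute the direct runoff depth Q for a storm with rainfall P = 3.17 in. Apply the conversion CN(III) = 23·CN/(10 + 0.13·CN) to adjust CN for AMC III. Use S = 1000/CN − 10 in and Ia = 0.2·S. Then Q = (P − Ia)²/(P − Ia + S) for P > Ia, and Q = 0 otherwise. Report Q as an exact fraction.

NRCS table: row crops, straight row, good condition, soil group C → CN(II) = 85
Wet (AMC III): CN(III) = 23·85/(10 + 0.13·85) = 1955/(421/20) = 39100/421 ≈ 92.874
Retention S: 1000/CN − 10 with CN=92.874 → S = 300/391 ≈ 0.767 in
Ia = 0.2·(300/391) = 60/391 in ≈ 0.153 in
Excess rainfall: 3.170 − 0.153 = 3.017 in; P > Ia so Q > 0
Runoff Q = (P−Ia)²/(P−Ia+S) = (3.017)²/(3.017+0.767) = 13911494809/5784727700 ≈ 2.405 in

Q = 13911494809/5784727700 in ≈ 2.405 in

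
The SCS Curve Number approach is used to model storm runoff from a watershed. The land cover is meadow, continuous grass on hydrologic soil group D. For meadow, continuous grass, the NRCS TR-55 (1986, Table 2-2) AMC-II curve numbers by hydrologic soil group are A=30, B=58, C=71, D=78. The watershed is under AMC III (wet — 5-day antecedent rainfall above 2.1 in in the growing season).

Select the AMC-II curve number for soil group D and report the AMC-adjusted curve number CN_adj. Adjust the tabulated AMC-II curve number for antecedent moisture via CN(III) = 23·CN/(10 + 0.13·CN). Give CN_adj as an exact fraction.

NRCS table: meadow, continuous grass, soil group D → CN(II) = 78
CN(III) from CN(II)=78: (23·78)/(10 + 0.13·78) = 89700/1007 ≈ 89.076

CN_adj = 89700/1007 ≈ 89.076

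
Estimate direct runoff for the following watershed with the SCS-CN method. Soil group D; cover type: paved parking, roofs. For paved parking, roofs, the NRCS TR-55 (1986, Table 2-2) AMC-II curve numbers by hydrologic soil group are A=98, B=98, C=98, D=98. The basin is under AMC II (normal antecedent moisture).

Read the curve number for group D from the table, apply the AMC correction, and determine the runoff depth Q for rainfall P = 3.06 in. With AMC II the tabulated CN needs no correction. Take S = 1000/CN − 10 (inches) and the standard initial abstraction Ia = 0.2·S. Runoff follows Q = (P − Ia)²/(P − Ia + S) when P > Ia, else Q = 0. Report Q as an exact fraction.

Q = 54715609/19347650 in ≈ 2.828 in

NRCS table: paved parking, roofs, soil group D → CN(II) = 98
Average conditions: CN = 98 (no AMC adjustment).
Max retention: S = 1000/98 − 10 = 10/49 in (≈ 0.204 in)
Ia = 0.2S: 0.2·0.204 = 0.041 in (exactly 2/49)
Since P=3.060 > Ia=0.041: effective rainfall P−Ia = 7397/2450 in
Q = (7397/2450)²/((7397/2450) + 10/49) = (54715609/6002500)/(7897/2450) = 54715609/19347650 in ≈ 2.828 in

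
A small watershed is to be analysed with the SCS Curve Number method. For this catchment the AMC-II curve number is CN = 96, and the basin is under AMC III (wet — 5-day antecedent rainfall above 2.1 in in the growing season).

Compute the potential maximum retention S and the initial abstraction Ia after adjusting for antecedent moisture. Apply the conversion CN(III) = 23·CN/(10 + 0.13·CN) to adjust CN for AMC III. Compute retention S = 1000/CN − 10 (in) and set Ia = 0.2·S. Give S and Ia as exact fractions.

S = 25/138 in ≈ 0.181 in; Ia = 5/138 in ≈ 0.036 in

Wet (AMC III): CN(III) = 23·96/(10 + 0.13·96) = 2208/(562/25) = 27600/281 ≈ 98.221
S = 1000/(27600/281) − 10 = 25/138 in ≈ 0.181 in
Initial abstraction Ia = S/5 = (25/138)/5 = 5/138 ≈ 0.036 in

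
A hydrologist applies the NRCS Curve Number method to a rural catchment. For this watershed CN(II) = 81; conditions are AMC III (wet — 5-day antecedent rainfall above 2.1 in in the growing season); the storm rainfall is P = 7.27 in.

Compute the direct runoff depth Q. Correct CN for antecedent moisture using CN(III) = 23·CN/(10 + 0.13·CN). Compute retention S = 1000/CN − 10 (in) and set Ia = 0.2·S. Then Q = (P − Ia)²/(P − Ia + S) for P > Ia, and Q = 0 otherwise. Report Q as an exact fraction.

Q = 1732911592801/280642506300 in ≈ 6.175 in

Adjust CN=81 to AMC III: 23·81/(10 + 0.13·81) → 1863 ÷ (2053/100) = 186300/2053 ≈ 90.745
Retention S: 1000/CN − 10 with CN=90.745 → S = 1900/1863 ≈ 1.020 in
Ia = 0.2·(1900/1863) = 380/1863 in ≈ 0.204 in
Excess rainfall: 7.270 − 0.204 = 7.066 in; P > Ia so Q > 0
Runoff Q = (P−Ia)²/(P−Ia+S) = (7.066)²/(7.066+1.020) = 1732911592801/280642506300 ≈ 6.175 in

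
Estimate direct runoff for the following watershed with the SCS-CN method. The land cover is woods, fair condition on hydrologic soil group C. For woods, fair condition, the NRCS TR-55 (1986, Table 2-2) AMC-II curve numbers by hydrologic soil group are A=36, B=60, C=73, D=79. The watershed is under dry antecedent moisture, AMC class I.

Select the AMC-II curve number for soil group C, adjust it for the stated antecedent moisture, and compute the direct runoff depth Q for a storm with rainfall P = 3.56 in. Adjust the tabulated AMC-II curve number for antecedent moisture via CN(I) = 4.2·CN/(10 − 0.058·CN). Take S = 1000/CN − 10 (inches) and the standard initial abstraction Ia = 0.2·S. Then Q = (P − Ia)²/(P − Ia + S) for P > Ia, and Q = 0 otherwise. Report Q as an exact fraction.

Q = 528034441/1730744225 in ≈ 0.305 in

NRCS table: woods, fair condition, soil group C → CN(II) = 73
Adjust CN=73 to AMC I: 4.2·73/(10 − 0.058·73) → (1533/5) ÷ (2883/500) = 51100/961 ≈ 53.174
Retention S: 1000/CN − 10 with CN=53.174 → S = 4500/511 ≈ 8.806 in
Ia = 0.2S: 0.2·8.806 = 1.761 in (exactly 900/511)
Since P=3.560 > Ia=1.761: effective rainfall P−Ia = 22979/12775 in
Q = (22979/12775)²/((22979/12775) + 4500/511) = (528034441/163200625)/(135479/12775) = 528034441/1730744225 in ≈ 0.305 in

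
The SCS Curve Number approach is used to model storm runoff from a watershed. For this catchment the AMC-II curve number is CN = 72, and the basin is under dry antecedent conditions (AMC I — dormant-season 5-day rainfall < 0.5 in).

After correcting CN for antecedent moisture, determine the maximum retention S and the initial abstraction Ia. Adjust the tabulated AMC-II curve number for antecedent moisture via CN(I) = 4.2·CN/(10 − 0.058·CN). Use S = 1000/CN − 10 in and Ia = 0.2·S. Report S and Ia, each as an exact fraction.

S = 250/27 in ≈ 9.259 in; Ia = 50/27 in ≈ 1.852 in

Dry (AMC I): CN(I) = 4.2·72/(10 − 0.058·72) = (1512/5)/(728/125) = 675/13 ≈ 51.923
S = 1000/(675/13) − 10 = 250/27 in ≈ 9.259 in
Ia = 0.2·(250/27) = 50/27 in ≈ 1.852 in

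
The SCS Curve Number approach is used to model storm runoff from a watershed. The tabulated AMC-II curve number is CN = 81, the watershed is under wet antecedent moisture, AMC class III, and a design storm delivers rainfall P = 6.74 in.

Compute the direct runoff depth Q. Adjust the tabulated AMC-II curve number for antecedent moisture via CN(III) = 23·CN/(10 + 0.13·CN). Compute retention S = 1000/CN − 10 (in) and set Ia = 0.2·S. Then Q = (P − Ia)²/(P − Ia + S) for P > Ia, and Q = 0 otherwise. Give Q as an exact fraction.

Wet (AMC III): CN(III) = 23·81/(10 + 0.13·81) = 1863/(2053/100) = 186300/2053 ≈ 90.745
Retention S: 1000/CN − 10 with CN=90.745 → S = 1900/1863 ≈ 1.020 in
Initial abstraction Ia = S/5 = (1900/1863)/5 = 380/1863 ≈ 0.204 in
Excess rainfall: 6.740 − 0.204 = 6.536 in; P > Ia so Q > 0
Runoff Q = (P−Ia)²/(P−Ia+S) = (6.536)²/(6.536+1.020) = 370675186561/65561857650 ≈ 5.654 in

Q = 370675186561/65561857650 in ≈ 5.654 in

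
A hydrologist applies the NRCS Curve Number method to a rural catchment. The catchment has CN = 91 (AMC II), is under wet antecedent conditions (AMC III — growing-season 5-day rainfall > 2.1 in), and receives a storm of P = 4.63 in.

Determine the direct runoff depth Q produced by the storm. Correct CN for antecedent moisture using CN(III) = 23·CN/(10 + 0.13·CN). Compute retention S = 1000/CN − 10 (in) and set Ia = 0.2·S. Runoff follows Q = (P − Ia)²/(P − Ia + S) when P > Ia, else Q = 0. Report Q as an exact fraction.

Q = 904513221481/217893648700 in ≈ 4.151 in

CN(III) from CN(II)=91: (23·91)/(10 + 0.13·91) = 209300/2183 ≈ 95.877
Max retention: S = 1000/(209300/2183) − 10 = 900/2093 in (≈ 0.430 in)
Initial abstraction Ia = S/5 = (900/2093)/5 = 180/2093 ≈ 0.086 in
P − Ia = 4.630 − 0.086 = 951059/209300 ≈ 4.544 in (> 0, runoff occurs)
Q = (951059/209300)²/((951059/209300) + 900/2093) = (904513221481/43806490000)/(1041059/209300) = 904513221481/217893648700 in ≈ 4.151 in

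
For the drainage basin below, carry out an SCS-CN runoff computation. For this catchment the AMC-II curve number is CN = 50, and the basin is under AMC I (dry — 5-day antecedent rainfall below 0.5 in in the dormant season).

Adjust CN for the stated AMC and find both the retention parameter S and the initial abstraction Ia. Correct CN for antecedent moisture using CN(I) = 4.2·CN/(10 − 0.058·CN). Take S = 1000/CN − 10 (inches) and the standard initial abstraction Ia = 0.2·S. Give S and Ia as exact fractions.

CN(I) from CN(II)=50: (4.2·50)/(10 − 0.058·50) = 2100/71 ≈ 29.577
Max retention: S = 1000/(2100/71) − 10 = 500/21 in (≈ 23.810 in)
Ia = 0.2S: 0.2·23.810 = 4.762 in (exactly 100/21)

S = 500/21 in ≈ 23.810 in; Ia = 100/21 in ≈ 4.762 in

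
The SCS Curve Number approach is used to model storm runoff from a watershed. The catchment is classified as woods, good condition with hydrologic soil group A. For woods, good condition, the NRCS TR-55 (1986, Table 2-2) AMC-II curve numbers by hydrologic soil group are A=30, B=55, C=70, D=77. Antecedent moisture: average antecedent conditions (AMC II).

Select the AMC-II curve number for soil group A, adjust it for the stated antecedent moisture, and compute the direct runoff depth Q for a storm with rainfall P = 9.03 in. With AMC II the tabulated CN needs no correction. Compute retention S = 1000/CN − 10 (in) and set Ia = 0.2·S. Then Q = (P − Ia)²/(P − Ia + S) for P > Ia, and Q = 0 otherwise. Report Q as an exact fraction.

Q = 244783/356100 in ≈ 0.687 in

NRCS table: woods, good condition, soil group A → CN(II) = 30
CN(II) = 30; AMC II needs no correction.
S = 1000/30 − 10 = 70/3 in ≈ 23.333 in
Initial abstraction Ia = S/5 = (70/3)/5 = 14/3 ≈ 4.667 in
P − Ia = 9.030 − 4.667 = 1309/300 ≈ 4.363 in (> 0, runoff occurs)
Q = (1309/300)²/((1309/300) + 70/3) = (1713481/90000)/(8309/300) = 244783/356100 in ≈ 0.687 in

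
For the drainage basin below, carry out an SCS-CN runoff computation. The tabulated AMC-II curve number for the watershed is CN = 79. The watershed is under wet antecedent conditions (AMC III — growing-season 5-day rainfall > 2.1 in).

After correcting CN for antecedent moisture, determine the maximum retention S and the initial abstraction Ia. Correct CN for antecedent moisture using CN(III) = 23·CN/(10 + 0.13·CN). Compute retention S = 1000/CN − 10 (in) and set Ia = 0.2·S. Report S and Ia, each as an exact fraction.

S = 2100/1817 in ≈ 1.156 in; Ia = 420/1817 in ≈ 0.231 in

Adjust CN=79 to AMC III: 23·79/(10 + 0.13·79) → 1817 ÷ (2027/100) = 181700/2027 ≈ 89.640
S = 1000/(181700/2027) − 10 = 2100/1817 in ≈ 1.156 in
Ia = 0.2·(2100/1817) = 420/1817 in ≈ 0.231 in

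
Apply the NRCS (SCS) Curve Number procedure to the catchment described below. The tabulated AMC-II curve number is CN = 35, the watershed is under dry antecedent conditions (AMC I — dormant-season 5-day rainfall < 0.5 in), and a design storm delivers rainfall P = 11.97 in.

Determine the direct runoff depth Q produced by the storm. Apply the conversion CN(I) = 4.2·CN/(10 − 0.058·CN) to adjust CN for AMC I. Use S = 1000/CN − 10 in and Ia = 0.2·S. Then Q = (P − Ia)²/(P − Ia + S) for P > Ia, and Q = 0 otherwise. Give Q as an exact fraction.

Q = 2112229681/10230597300 in ≈ 0.206 in

Adjust CN=35 to AMC I: 4.2·35/(10 − 0.058·35) → 147 ÷ (797/100) = 14700/797 ≈ 18.444
S = 1000/(14700/797) − 10 = 6500/147 in ≈ 44.218 in
Ia = 0.2S: 0.2·44.218 = 8.844 in (exactly 1300/147)
Since P=11.970 > Ia=8.844: effective rainfall P−Ia = 45959/14700 in
Q: (45959/14700)² ÷ (695959/14700) = 2112229681/10230597300 in (≈ 0.206 in)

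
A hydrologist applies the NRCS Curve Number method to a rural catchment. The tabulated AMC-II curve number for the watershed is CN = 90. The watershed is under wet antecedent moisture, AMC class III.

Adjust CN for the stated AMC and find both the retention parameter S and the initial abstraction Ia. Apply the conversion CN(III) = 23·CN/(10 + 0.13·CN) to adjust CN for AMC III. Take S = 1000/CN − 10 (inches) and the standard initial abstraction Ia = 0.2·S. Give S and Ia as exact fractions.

CN(III) from CN(II)=90: (23·90)/(10 + 0.13·90) = 20700/217 ≈ 95.392
Max retention: S = 1000/(20700/217) − 10 = 100/207 in (≈ 0.483 in)
Ia = 0.2·(100/207) = 20/207 in ≈ 0.097 in

S = 100/207 in ≈ 0.483 in; Ia = 20/207 in ≈ 0.097 in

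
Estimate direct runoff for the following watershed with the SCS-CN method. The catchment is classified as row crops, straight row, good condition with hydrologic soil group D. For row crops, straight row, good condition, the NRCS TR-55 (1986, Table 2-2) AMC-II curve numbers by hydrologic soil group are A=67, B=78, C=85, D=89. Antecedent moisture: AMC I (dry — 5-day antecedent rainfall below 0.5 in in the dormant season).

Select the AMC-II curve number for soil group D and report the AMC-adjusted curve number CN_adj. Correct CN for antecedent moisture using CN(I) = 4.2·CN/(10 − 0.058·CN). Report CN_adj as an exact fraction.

CN_adj = 186900/2419 ≈ 77.263

NRCS table: row crops, straight row, good condition, soil group D → CN(II) = 89
CN(I) from CN(II)=89: (4.2·89)/(10 − 0.058·89) = 186900/2419 ≈ 77.263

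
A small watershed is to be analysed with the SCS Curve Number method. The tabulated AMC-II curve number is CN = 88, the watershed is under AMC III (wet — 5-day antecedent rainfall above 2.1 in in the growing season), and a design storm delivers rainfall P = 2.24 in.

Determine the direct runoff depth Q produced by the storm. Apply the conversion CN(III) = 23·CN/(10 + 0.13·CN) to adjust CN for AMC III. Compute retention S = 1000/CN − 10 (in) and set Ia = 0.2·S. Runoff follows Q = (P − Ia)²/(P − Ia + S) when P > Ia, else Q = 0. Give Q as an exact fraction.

CN(III) from CN(II)=88: (23·88)/(10 + 0.13·88) = 6325/67 ≈ 94.403
S = 1000/(6325/67) − 10 = 150/253 in ≈ 0.593 in
Ia = 0.2S: 0.2·0.593 = 0.119 in (exactly 30/253)
Excess rainfall: 2.240 − 0.119 = 2.121 in; P > Ia so Q > 0
Runoff Q = (P−Ia)²/(P−Ia+S) = (2.121)²/(2.121+0.593) = 45010681/27146900 ≈ 1.658 in

Q = 45010681/27146900 in ≈ 1.658 in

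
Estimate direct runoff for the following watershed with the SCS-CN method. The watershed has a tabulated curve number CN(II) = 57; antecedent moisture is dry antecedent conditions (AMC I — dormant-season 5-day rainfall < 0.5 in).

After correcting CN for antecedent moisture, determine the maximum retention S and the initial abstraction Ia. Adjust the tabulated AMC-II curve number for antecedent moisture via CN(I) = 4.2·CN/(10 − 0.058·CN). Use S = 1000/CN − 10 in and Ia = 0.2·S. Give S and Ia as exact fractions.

Dry (AMC I): CN(I) = 4.2·57/(10 − 0.058·57) = (1197/5)/(3347/500) = 119700/3347 ≈ 35.763
S = 1000/(119700/3347) − 10 = 21500/1197 in ≈ 17.962 in
Ia = 0.2·(21500/1197) = 4300/1197 in ≈ 3.592 in

S = 21500/1197 in ≈ 17.962 in; Ia = 4300/1197 in ≈ 3.592 in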